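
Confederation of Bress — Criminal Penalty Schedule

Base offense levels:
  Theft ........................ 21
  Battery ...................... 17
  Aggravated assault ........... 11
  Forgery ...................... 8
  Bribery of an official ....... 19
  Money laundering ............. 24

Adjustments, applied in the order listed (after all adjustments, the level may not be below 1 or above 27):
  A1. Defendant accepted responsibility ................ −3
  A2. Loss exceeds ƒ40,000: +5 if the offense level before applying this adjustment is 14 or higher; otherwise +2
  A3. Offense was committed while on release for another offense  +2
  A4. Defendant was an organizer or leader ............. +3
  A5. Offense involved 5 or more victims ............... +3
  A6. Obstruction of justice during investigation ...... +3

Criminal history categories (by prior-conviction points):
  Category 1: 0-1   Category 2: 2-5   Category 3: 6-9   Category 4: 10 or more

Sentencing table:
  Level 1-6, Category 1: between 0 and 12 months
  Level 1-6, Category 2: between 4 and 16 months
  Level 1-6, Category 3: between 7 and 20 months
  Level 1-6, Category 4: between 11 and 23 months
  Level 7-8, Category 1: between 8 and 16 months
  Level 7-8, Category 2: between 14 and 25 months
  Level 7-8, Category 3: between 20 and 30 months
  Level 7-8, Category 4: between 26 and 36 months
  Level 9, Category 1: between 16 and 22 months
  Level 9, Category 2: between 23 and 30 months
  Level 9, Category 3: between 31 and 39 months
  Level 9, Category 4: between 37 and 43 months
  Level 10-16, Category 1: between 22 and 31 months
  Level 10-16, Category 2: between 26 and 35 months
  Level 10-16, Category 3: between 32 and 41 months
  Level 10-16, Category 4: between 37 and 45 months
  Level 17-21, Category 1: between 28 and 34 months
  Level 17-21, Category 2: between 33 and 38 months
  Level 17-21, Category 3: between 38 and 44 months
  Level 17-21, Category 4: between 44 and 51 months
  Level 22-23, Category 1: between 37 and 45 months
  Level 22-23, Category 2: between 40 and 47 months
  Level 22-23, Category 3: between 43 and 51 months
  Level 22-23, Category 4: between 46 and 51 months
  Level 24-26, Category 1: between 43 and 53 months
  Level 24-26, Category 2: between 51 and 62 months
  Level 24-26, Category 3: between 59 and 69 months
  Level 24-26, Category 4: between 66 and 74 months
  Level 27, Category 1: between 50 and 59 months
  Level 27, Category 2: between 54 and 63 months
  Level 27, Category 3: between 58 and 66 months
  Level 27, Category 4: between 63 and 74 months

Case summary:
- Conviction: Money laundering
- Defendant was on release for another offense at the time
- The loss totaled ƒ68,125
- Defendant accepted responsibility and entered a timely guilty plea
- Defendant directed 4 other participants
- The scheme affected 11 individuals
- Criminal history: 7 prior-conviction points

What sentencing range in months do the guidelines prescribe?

Base offense level for money laundering: 24.
A1 applies: 24 − 3 = 21.
A2 applies (level before this adjustment is 21 ≥ 14, so +5): 21 + 5 = 26.
A3 applies: 26 + 2 = 28.
A4 applies: 28 + 3 = 31.
A5 applies: 31 + 3 = 34.
Level 34 exceeds the maximum of 27; capped at 27.
Final offense level: 27.
Criminal history: 7 prior points → Category 3 (6-9).
Level 27 falls in the 27 band.
Grid: Level 27 × Category 3 = 58-66 months.

58-66 months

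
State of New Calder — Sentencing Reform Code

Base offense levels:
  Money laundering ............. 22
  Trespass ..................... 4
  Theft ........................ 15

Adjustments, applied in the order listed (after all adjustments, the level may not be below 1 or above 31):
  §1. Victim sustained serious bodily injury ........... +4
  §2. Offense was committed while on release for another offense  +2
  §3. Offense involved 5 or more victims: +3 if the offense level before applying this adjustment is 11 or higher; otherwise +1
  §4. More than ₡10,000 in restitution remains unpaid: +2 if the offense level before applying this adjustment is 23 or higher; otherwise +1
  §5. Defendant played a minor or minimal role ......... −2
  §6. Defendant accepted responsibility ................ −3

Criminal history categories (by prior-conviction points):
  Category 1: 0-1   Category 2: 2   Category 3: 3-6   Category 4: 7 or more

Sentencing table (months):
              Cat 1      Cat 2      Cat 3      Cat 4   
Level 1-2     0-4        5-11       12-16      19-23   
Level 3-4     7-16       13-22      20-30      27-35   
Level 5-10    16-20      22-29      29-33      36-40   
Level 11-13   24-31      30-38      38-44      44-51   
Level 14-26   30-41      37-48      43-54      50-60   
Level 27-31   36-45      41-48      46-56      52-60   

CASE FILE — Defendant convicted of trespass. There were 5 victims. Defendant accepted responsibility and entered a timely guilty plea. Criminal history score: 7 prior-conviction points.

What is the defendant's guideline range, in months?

Base offense level for trespass: 4.
§2 does not apply.
§3 applies (level before this adjustment is 4 < 11, so +1): 4 + 1 = 5.
§6 applies: 5 − 3 = 2.
Final offense level: 2.
Criminal history: 7 prior points → Category 4 (7+).
Level 2 falls in the 1-2 band.
Grid: Level 1-2 × Category 4 = 19-23 months.

19-23 months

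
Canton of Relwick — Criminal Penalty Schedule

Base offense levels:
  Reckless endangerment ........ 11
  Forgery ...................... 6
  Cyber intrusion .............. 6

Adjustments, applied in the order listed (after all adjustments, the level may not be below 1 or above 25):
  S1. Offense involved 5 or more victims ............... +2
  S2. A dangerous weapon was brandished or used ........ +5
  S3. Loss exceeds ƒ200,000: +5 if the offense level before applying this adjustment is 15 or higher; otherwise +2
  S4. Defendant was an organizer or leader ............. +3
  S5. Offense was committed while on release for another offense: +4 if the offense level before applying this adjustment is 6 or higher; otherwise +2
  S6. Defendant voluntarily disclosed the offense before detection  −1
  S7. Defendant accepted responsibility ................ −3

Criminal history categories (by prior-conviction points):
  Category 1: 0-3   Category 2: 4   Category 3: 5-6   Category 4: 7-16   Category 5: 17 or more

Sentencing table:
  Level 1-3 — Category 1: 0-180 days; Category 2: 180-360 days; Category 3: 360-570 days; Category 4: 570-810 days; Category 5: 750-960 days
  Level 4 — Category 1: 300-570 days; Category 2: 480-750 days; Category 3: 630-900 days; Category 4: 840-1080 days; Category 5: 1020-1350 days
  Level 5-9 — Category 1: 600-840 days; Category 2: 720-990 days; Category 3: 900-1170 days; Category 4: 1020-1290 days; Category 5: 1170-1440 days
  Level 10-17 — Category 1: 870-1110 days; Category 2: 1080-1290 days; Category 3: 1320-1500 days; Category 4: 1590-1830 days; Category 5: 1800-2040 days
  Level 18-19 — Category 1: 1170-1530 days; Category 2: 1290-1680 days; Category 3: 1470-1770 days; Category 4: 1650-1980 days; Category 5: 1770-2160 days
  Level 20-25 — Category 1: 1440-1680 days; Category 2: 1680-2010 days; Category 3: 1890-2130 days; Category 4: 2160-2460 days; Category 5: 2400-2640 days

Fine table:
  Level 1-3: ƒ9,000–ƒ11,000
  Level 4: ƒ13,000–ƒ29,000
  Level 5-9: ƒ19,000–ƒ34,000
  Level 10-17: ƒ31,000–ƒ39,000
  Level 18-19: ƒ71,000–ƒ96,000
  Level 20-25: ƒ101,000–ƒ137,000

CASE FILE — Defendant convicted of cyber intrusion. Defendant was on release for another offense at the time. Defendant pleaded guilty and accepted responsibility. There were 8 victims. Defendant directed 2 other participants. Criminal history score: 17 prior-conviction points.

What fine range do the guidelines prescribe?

ƒ31,000–ƒ39,000

Base offense level for cyber intrusion: 6.
S1 applies: 6 + 2 = 8.
S4 applies: 8 + 3 = 11.
S5 applies (level before this adjustment is 11 ≥ 6, so +4): 11 + 4 = 15.
S7 applies: 15 − 3 = 12.
Final offense level: 12.
Level 12 falls in the 10-17 band.
Fine table: Level 10-17 → ƒ31,000–ƒ39,000.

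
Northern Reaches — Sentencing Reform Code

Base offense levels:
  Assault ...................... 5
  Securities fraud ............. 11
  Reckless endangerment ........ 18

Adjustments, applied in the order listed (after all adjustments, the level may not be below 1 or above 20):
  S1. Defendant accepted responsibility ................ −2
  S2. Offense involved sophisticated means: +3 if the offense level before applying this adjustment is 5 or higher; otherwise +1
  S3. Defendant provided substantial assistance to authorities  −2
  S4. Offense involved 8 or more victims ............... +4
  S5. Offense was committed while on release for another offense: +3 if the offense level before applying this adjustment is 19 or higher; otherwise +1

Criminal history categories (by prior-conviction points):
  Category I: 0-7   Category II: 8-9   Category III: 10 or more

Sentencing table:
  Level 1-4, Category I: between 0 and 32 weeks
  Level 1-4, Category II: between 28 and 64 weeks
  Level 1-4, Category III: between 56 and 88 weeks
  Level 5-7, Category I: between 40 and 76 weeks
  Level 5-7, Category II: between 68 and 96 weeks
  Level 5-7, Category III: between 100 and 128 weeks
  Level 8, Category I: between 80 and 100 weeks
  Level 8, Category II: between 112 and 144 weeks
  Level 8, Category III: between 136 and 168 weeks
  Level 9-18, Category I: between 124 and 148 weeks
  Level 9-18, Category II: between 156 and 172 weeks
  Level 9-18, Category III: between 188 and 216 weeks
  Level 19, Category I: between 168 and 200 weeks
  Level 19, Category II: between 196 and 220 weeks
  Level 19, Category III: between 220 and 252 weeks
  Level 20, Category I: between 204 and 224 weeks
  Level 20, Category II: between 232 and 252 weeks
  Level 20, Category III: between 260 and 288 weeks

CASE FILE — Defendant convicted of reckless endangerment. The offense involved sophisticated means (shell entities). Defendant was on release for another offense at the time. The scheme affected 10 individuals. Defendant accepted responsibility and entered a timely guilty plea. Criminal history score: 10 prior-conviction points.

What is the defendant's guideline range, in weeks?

260-288 weeks

Base offense level for reckless endangerment: 18.
S1 applies: 18 − 2 = 16.
S2 applies (level before this adjustment is 16 ≥ 5, so +3): 16 + 3 = 19.
S4 applies: 19 + 4 = 23.
S5 applies (level before this adjustment is 23 ≥ 19, so +3): 23 + 3 = 26.
Level 26 exceeds the maximum of 20; capped at 20.
Final offense level: 20.
Criminal history: 10 prior points → Category III (10+).
Level 20 falls in the 20 band.
Grid: Level 20 × Category III = 260-288 weeks.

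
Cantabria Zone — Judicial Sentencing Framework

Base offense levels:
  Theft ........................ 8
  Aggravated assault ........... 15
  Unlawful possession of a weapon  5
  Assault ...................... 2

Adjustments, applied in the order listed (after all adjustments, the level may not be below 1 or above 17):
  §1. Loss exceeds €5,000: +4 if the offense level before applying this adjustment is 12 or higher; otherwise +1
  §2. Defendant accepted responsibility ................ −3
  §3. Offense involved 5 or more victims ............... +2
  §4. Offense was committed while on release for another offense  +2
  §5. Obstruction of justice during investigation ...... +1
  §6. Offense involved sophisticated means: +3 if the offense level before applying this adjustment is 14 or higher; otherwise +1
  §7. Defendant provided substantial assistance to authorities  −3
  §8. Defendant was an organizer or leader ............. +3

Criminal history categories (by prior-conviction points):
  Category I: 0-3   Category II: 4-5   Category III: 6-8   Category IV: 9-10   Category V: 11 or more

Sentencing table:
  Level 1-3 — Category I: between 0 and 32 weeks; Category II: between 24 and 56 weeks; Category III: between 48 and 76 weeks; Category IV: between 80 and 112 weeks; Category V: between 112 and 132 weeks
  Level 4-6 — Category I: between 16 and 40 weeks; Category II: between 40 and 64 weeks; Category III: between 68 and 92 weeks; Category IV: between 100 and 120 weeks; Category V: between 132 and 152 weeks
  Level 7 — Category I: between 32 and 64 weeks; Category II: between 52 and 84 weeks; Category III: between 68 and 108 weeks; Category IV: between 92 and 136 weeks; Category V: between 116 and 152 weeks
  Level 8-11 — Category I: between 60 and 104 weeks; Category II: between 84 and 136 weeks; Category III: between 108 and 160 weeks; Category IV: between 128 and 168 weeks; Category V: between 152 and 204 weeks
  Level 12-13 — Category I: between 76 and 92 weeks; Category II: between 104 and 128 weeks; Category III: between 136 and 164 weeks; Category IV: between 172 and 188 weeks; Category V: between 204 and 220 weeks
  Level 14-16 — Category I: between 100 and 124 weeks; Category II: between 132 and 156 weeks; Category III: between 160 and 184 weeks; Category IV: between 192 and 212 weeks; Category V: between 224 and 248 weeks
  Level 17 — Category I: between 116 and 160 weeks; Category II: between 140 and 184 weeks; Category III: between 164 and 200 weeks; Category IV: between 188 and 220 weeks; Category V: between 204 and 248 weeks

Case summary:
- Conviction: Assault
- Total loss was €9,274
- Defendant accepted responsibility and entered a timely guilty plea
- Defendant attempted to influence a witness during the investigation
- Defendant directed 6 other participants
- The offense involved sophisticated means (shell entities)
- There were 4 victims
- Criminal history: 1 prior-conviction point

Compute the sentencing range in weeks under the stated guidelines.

16-40 weeks

Base offense level for assault: 2.
§1 applies (level before this adjustment is 2 < 12, so +1): 2 + 1 = 3.
§2 applies: 3 − 3 = 0.
§3 does not apply.
§5 applies: 0 + 1 = 1.
§6 applies (level before this adjustment is 1 < 14, so +1): 1 + 1 = 2.
§8 applies: 2 + 3 = 5.
Final offense level: 5.
Criminal history: 1 prior point → Category I (0-3).
Level 5 falls in the 4-6 band.
Grid: Level 4-6 × Category I = 16-40 weeks.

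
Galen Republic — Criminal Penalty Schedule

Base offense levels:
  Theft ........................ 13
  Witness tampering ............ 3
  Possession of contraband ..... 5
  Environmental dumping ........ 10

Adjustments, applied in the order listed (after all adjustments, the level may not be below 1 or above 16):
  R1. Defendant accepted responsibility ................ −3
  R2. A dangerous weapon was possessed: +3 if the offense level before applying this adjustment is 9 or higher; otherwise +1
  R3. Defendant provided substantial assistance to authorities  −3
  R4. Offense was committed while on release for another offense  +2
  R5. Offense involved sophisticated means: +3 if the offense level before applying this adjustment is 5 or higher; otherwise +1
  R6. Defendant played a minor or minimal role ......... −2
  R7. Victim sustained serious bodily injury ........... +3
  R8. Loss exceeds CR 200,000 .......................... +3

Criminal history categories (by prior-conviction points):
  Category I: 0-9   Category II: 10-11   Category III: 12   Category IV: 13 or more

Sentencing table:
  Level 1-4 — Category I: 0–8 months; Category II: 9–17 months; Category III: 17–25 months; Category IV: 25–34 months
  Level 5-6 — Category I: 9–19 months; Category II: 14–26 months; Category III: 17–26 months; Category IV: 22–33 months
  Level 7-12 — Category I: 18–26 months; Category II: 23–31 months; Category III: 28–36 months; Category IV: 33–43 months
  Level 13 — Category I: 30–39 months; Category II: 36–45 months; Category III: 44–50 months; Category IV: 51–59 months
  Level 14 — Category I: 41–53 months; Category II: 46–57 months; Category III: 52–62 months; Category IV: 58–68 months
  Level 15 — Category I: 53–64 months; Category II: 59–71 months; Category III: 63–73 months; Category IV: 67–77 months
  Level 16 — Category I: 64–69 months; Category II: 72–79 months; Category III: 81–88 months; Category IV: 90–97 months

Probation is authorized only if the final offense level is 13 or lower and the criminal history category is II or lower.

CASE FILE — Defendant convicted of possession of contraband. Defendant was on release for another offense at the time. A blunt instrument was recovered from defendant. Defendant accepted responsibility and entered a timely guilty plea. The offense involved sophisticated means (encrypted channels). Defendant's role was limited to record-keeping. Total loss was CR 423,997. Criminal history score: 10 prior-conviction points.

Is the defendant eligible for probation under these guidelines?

Yes

Base offense level for possession of contraband: 5.
R1 applies: 5 − 3 = 2.
R2 applies (level before this adjustment is 2 < 9, so +1): 2 + 1 = 3.
R3 does not apply.
R4 applies: 3 + 2 = 5.
R5 applies (level before this adjustment is 5 ≥ 5, so +3): 5 + 3 = 8.
R6 applies: 8 − 2 = 6.
R8 applies: 6 + 3 = 9.
Final offense level: 9.
Criminal history: 10 prior points → Category II (10-11).
Level 9 falls in the 7-12 band.
Grid: Level 7-12 × Category II = 23-31 months.
Probation check: level 9 ≤ 13 and category II ≤ II → eligible.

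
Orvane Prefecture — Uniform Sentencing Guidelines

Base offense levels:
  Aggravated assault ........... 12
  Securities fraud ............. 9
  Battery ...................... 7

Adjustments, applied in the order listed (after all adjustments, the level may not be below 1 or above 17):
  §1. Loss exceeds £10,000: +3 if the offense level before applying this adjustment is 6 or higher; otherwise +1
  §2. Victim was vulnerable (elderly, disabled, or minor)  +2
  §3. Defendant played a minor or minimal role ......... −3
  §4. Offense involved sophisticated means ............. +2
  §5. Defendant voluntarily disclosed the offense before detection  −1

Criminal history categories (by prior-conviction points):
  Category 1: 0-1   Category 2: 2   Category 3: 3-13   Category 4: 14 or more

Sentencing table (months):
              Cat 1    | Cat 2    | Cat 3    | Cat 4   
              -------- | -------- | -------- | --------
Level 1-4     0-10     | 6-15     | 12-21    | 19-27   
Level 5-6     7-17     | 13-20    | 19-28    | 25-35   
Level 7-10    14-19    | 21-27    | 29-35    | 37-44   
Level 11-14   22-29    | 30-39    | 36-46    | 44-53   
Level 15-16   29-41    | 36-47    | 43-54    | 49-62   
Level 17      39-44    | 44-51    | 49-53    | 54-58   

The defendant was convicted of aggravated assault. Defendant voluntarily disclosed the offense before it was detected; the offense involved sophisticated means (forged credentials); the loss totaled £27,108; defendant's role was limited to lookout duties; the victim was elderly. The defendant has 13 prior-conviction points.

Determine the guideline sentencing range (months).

43-54 months

Base offense level for aggravated assault: 12.
§1 applies (level before this adjustment is 12 ≥ 6, so +3): 12 + 3 = 15.
§2 applies: 15 + 2 = 17.
§3 applies: 17 − 3 = 14.
§4 applies: 14 + 2 = 16.
§5 applies: 16 − 1 = 15.
Final offense level: 15.
Criminal history: 13 prior points → Category 3 (3-13).
Level 15 falls in the 15-16 band.
Grid: Level 15-16 × Category 3 = 43-54 months.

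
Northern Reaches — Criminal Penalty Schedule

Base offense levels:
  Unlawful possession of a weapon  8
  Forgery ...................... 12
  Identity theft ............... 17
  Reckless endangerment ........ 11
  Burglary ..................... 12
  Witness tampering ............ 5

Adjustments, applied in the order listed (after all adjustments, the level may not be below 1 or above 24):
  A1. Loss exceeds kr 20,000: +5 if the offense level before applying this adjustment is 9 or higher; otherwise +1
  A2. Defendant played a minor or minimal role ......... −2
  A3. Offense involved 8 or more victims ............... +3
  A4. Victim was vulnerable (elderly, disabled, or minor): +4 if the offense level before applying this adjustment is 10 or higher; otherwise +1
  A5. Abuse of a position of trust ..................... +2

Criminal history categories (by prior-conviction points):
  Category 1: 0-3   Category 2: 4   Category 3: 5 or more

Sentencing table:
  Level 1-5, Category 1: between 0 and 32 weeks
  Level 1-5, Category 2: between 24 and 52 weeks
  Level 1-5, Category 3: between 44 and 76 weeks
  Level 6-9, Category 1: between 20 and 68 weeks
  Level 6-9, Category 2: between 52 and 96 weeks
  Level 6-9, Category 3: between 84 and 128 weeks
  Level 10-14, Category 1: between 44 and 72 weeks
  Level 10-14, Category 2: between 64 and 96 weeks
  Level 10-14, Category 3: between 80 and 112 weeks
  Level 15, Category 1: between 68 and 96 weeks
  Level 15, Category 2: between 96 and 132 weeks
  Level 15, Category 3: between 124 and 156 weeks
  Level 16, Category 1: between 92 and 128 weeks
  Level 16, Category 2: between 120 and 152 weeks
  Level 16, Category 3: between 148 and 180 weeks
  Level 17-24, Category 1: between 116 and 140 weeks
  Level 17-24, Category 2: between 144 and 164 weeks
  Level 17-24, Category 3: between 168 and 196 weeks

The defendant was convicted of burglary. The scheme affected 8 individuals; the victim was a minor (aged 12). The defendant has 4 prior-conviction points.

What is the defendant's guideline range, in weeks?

Base offense level for burglary: 12.
A2 does not apply.
A3 applies: 12 + 3 = 15.
A4 applies (level before this adjustment is 15 ≥ 10, so +4): 15 + 4 = 19.
Final offense level: 19.
Criminal history: 4 prior points → Category 2 (4).
Level 19 falls in the 17-24 band.
Grid: Level 17-24 × Category 2 = 144-164 weeks.

144-164 weeks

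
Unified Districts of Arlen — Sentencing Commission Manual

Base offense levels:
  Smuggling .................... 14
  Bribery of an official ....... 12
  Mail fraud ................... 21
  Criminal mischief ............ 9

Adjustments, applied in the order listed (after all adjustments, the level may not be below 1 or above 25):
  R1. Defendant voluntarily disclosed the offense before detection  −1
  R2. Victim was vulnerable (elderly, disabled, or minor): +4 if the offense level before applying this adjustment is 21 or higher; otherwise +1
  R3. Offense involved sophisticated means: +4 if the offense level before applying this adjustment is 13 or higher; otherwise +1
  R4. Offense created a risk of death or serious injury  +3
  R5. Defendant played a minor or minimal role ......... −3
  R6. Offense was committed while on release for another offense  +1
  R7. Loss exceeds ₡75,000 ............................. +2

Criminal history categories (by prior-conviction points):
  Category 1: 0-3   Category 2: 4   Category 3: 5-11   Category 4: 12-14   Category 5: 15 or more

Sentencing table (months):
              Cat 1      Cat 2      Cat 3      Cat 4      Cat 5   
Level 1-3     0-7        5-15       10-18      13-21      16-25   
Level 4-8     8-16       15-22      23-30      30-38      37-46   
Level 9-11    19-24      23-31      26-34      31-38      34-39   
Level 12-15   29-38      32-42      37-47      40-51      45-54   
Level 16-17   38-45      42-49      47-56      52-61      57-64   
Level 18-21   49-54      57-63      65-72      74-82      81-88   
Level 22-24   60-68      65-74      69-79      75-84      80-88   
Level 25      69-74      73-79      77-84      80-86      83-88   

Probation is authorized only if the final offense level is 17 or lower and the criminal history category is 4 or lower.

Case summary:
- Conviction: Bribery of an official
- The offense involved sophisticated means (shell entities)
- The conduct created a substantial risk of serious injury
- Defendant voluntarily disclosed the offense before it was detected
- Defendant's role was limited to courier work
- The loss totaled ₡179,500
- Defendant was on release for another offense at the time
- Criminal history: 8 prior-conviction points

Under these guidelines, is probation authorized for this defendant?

Yes

Base offense level for bribery of an official: 12.
R1 applies: 12 − 1 = 11.
R3 applies (level before this adjustment is 11 < 13, so +1): 11 + 1 = 12.
R4 applies: 12 + 3 = 15.
R5 applies: 15 − 3 = 12.
R6 applies: 12 + 1 = 13.
R7 applies: 13 + 2 = 15.
Final offense level: 15.
Criminal history: 8 prior points → Category 3 (5-11).
Level 15 falls in the 12-15 band.
Grid: Level 12-15 × Category 3 = 37-47 months.
Probation check: level 15 ≤ 17 and category 3 ≤ 4 → eligible.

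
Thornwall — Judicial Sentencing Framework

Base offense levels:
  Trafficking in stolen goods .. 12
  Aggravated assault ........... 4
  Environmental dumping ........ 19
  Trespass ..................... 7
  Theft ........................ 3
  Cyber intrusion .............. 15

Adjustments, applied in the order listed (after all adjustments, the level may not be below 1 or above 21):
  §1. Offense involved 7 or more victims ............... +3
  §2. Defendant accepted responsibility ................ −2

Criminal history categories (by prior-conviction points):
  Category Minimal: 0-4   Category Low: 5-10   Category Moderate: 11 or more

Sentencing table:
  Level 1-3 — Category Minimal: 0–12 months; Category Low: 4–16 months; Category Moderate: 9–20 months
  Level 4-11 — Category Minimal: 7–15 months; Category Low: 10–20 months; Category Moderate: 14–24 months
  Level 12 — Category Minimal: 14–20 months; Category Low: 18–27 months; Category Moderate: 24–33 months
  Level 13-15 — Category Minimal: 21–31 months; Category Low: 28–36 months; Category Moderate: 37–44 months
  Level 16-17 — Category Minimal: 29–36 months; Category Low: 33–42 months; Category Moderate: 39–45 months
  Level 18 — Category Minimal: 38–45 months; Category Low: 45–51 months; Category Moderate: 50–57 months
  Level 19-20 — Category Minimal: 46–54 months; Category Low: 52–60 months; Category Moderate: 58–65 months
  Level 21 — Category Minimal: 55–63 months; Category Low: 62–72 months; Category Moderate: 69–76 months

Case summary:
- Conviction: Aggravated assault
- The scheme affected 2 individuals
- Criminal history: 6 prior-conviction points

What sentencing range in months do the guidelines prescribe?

10-20 months

Base offense level for aggravated assault: 4.
Final offense level: 4.
Criminal history: 6 prior points → Category Low (5-10).
Level 4 falls in the 4-11 band.
Grid: Level 4-11 × Category Low = 10-20 months.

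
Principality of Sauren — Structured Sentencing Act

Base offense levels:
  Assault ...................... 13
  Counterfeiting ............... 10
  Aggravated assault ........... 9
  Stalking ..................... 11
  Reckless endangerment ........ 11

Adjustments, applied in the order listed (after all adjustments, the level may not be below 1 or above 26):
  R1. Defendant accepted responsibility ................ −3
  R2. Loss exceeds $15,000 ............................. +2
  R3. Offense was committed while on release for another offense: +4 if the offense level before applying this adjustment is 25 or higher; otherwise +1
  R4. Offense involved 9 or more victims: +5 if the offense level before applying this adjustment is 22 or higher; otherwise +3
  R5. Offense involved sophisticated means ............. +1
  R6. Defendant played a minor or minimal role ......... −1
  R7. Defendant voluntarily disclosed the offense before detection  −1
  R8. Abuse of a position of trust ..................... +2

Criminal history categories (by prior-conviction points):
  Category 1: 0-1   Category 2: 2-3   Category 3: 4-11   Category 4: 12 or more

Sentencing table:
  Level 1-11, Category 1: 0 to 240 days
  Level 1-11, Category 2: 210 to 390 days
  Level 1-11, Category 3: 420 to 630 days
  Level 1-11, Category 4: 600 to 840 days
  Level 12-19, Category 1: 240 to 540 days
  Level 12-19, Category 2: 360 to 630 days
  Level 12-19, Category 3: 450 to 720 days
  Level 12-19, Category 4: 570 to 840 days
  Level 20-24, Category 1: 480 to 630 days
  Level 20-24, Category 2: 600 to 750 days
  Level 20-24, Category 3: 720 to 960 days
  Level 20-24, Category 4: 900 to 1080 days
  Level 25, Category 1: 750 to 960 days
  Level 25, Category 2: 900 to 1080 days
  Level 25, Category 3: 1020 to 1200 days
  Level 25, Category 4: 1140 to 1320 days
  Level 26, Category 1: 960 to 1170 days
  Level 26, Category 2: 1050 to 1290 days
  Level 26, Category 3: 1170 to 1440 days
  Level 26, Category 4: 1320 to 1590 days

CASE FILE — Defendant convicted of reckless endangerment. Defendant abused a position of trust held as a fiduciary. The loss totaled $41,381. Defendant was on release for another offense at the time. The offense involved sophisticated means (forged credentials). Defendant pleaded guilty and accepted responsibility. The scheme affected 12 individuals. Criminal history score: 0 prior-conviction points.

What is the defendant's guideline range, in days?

Base offense level for reckless endangerment: 11.
R1 applies: 11 − 3 = 8.
R2 applies: 8 + 2 = 10.
R3 applies (level before this adjustment is 10 < 25, so +1): 10 + 1 = 11.
R4 applies (level before this adjustment is 11 < 22, so +3): 11 + 3 = 14.
R5 applies: 14 + 1 = 15.
R8 applies: 15 + 2 = 17.
Final offense level: 17.
Criminal history: 0 prior points → Category 1 (0-1).
Level 17 falls in the 12-19 band.
Grid: Level 12-19 × Category 1 = 240-540 days.

240-540 days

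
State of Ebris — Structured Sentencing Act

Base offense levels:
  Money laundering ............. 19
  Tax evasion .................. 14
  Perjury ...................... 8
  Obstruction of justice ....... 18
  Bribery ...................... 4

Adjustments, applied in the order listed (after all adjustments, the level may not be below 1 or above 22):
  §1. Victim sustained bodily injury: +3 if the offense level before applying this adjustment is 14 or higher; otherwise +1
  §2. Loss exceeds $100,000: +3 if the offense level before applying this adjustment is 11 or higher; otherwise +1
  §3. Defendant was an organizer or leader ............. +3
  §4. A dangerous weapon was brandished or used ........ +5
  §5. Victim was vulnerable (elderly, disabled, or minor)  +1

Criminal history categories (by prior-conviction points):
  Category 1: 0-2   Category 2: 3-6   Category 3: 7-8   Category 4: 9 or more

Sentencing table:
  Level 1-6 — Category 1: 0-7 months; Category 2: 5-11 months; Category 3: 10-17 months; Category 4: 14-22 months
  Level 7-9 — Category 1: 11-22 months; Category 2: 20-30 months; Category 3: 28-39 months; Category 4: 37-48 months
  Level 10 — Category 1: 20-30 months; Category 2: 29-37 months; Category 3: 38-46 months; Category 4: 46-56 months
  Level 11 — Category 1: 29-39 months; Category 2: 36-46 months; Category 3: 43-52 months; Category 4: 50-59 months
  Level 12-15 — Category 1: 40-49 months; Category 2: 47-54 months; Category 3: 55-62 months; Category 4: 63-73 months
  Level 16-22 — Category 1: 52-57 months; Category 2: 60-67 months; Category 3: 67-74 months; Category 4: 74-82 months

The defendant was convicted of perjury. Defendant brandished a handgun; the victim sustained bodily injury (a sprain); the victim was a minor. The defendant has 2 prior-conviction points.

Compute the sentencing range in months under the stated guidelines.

Base offense level for perjury: 8.
§1 applies (level before this adjustment is 8 < 14, so +1): 8 + 1 = 9.
§2 does not apply.
§3 does not apply.
§4 applies: 9 + 5 = 14.
§5 applies: 14 + 1 = 15.
Final offense level: 15.
Criminal history: 2 prior points → Category 1 (0-2).
Level 15 falls in the 12-15 band.
Grid: Level 12-15 × Category 1 = 40-49 months.

40-49 months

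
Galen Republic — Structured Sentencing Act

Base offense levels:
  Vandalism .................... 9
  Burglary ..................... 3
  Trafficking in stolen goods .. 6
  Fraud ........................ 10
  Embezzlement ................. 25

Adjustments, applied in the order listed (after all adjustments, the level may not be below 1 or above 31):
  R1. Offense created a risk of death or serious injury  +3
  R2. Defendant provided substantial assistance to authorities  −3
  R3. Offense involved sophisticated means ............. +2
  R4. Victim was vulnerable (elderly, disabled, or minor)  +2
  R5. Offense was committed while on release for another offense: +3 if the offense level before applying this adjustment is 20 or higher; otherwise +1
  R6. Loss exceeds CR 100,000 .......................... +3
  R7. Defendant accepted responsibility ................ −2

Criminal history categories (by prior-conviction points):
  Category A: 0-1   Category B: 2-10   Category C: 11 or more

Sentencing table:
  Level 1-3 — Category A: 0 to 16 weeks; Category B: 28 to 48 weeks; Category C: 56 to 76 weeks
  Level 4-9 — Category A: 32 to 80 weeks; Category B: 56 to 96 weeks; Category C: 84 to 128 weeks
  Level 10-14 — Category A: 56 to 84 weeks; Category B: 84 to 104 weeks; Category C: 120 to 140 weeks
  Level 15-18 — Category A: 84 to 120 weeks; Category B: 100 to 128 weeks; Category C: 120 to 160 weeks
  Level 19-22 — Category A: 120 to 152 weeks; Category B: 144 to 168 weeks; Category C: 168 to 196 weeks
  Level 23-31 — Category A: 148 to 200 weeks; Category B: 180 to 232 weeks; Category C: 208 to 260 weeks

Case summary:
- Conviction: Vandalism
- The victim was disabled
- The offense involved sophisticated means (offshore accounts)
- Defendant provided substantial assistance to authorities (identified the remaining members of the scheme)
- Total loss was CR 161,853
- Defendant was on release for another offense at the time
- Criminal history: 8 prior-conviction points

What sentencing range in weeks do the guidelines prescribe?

84-104 weeks

Base offense level for vandalism: 9.
R1 does not apply.
R2 applies: 9 − 3 = 6.
R3 applies: 6 + 2 = 8.
R4 applies: 8 + 2 = 10.
R5 applies (level before this adjustment is 10 < 20, so +1): 10 + 1 = 11.
R6 applies: 11 + 3 = 14.
R7 does not apply.
Final offense level: 14.
Criminal history: 8 prior points → Category B (2-10).
Level 14 falls in the 10-14 band.
Grid: Level 10-14 × Category B = 84-104 weeks.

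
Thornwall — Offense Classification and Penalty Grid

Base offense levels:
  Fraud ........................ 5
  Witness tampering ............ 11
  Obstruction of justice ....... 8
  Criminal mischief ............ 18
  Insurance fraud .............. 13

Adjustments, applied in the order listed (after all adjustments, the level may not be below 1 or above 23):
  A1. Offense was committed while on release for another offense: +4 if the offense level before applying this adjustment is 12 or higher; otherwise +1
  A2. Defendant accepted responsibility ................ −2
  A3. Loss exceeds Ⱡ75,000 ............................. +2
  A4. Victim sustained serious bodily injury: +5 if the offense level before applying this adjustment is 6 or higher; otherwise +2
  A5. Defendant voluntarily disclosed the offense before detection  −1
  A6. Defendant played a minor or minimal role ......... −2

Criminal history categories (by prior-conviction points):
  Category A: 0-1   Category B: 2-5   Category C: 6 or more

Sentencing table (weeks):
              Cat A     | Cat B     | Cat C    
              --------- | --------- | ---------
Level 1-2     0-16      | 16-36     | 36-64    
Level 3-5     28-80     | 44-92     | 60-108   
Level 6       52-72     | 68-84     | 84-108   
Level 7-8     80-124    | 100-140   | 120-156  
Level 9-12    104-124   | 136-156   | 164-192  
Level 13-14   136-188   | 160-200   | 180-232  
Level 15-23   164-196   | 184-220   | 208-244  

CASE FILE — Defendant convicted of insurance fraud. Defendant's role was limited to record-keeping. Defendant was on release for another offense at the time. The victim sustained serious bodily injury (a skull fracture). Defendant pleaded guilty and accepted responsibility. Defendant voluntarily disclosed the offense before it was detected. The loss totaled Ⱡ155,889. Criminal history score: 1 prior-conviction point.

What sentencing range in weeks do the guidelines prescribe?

Base offense level for insurance fraud: 13.
A1 applies (level before this adjustment is 13 ≥ 12, so +4): 13 + 4 = 17.
A2 applies: 17 − 2 = 15.
A3 applies: 15 + 2 = 17.
A4 applies (level before this adjustment is 17 ≥ 6, so +5): 17 + 5 = 22.
A5 applies: 22 − 1 = 21.
A6 applies: 21 − 2 = 19.
Final offense level: 19.
Criminal history: 1 prior point → Category A (0-1).
Level 19 falls in the 15-23 band.
Grid: Level 15-23 × Category A = 164-196 weeks.

164-196 weeks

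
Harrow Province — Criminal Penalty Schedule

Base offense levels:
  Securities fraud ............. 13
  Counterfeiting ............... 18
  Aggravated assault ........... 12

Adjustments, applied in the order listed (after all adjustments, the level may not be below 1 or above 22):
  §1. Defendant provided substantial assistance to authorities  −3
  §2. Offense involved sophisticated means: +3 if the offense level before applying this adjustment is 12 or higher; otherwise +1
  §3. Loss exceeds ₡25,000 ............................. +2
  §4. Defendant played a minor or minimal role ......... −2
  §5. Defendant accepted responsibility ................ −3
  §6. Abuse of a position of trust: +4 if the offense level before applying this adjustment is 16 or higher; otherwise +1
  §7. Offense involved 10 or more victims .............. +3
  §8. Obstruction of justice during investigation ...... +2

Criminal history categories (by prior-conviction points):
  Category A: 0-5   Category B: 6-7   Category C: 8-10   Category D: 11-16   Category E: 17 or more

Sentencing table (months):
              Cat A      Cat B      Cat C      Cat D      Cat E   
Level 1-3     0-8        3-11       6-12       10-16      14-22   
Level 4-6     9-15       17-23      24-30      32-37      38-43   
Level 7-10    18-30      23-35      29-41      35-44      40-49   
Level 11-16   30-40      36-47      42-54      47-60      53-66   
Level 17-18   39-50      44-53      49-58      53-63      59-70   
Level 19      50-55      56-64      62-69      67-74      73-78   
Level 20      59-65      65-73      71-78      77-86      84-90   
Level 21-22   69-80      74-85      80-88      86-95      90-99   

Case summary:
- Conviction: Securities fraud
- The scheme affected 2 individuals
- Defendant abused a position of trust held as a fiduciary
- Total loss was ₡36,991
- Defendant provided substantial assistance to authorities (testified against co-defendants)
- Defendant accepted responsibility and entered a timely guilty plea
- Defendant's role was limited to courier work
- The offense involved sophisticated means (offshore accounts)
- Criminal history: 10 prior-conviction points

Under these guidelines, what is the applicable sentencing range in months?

Base offense level for securities fraud: 13.
§1 applies: 13 − 3 = 10.
§2 applies (level before this adjustment is 10 < 12, so +1): 10 + 1 = 11.
§3 applies: 11 + 2 = 13.
§4 applies: 13 − 2 = 11.
§5 applies: 11 − 3 = 8.
§6 applies (level before this adjustment is 8 < 16, so +1): 8 + 1 = 9.
§7 does not apply.
§8 does not apply.
Final offense level: 9.
Criminal history: 10 prior points → Category C (8-10).
Level 9 falls in the 7-10 band.
Grid: Level 7-10 × Category C = 29-41 months.

29-41 months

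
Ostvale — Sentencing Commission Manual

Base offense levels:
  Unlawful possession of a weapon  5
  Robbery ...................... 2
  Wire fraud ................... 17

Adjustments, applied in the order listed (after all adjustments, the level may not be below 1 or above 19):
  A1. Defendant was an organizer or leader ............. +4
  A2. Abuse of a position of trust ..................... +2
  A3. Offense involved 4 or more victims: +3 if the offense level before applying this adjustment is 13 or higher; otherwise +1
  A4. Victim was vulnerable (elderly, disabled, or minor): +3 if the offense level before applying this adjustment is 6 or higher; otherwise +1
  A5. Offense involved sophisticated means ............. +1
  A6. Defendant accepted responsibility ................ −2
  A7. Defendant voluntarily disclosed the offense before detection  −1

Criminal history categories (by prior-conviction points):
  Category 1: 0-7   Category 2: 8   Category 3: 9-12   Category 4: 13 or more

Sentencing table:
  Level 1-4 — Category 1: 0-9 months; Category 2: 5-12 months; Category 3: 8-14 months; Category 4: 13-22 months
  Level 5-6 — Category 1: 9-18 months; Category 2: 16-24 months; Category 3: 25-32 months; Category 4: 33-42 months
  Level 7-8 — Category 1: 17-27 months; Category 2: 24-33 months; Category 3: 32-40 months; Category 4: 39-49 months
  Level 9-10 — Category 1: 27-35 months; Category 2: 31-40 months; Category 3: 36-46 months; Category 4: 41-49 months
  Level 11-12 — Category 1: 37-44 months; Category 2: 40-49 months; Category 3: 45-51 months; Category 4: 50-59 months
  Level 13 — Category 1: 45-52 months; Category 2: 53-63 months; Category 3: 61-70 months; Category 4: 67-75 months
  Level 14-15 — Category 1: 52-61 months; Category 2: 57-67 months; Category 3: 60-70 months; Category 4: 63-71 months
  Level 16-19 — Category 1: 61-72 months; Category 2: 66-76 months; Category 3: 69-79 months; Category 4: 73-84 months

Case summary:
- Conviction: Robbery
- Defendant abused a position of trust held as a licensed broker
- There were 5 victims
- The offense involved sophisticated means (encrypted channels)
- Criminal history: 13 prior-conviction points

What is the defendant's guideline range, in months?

33-42 months

Base offense level for robbery: 2.
A1 does not apply.
A2 applies: 2 + 2 = 4.
A3 applies (level before this adjustment is 4 < 13, so +1): 4 + 1 = 5.
A5 applies: 5 + 1 = 6.
A6 does not apply.
Final offense level: 6.
Criminal history: 13 prior points → Category 4 (13+).
Level 6 falls in the 5-6 band.
Grid: Level 5-6 × Category 4 = 33-42 months.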